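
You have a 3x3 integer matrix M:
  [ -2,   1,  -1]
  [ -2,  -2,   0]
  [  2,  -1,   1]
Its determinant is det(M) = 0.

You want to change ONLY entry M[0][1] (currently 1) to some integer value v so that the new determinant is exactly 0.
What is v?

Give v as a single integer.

det is linear in entry M[0][1]: det = old_det + (v - 1) * C_01
Cofactor C_01 = 2
Want det = 0: 0 + (v - 1) * 2 = 0
  (v - 1) = 0 / 2 = 0
  v = 1 + (0) = 1

Answer: 1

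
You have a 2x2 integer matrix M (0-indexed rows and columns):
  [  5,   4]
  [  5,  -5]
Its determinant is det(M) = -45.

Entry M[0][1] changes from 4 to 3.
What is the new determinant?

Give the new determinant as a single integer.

det is linear in row 0: changing M[0][1] by delta changes det by delta * cofactor(0,1).
Cofactor C_01 = (-1)^(0+1) * minor(0,1) = -5
Entry delta = 3 - 4 = -1
Det delta = -1 * -5 = 5
New det = -45 + 5 = -40

Answer: -40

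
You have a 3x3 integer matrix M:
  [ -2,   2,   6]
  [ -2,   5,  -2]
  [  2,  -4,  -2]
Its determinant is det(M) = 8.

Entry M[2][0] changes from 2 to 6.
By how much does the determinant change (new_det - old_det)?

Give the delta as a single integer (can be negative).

Cofactor C_20 = -34
Entry delta = 6 - 2 = 4
Det delta = entry_delta * cofactor = 4 * -34 = -136

Answer: -136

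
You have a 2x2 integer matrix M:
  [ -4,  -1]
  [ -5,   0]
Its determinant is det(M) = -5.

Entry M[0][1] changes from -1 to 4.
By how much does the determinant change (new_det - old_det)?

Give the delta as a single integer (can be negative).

Answer: 25

Derivation:
Cofactor C_01 = 5
Entry delta = 4 - -1 = 5
Det delta = entry_delta * cofactor = 5 * 5 = 25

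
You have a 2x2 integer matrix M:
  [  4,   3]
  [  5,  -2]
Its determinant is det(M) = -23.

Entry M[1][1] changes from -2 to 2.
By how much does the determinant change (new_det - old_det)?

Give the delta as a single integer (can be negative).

Cofactor C_11 = 4
Entry delta = 2 - -2 = 4
Det delta = entry_delta * cofactor = 4 * 4 = 16

Answer: 16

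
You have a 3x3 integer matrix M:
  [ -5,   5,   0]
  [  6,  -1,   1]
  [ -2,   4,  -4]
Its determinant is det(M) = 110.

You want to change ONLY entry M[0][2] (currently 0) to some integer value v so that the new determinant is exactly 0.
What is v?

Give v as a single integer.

Answer: -5

Derivation:
det is linear in entry M[0][2]: det = old_det + (v - 0) * C_02
Cofactor C_02 = 22
Want det = 0: 110 + (v - 0) * 22 = 0
  (v - 0) = -110 / 22 = -5
  v = 0 + (-5) = -5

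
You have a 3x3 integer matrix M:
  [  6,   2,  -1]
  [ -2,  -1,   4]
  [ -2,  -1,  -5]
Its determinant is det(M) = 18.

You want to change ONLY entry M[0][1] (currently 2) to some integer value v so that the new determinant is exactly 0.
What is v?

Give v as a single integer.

det is linear in entry M[0][1]: det = old_det + (v - 2) * C_01
Cofactor C_01 = -18
Want det = 0: 18 + (v - 2) * -18 = 0
  (v - 2) = -18 / -18 = 1
  v = 2 + (1) = 3

Answer: 3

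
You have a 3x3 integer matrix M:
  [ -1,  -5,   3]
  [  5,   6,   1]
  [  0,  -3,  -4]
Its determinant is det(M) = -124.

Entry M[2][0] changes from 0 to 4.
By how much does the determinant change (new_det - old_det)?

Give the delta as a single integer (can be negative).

Answer: -92

Derivation:
Cofactor C_20 = -23
Entry delta = 4 - 0 = 4
Det delta = entry_delta * cofactor = 4 * -23 = -92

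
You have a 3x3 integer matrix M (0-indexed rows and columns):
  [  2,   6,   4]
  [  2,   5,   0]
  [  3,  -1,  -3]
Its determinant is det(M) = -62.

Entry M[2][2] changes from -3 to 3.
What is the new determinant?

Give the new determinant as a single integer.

det is linear in row 2: changing M[2][2] by delta changes det by delta * cofactor(2,2).
Cofactor C_22 = (-1)^(2+2) * minor(2,2) = -2
Entry delta = 3 - -3 = 6
Det delta = 6 * -2 = -12
New det = -62 + -12 = -74

Answer: -74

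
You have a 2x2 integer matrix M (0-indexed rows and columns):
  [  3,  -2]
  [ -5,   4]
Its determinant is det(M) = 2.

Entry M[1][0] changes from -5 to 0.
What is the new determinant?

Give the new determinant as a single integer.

det is linear in row 1: changing M[1][0] by delta changes det by delta * cofactor(1,0).
Cofactor C_10 = (-1)^(1+0) * minor(1,0) = 2
Entry delta = 0 - -5 = 5
Det delta = 5 * 2 = 10
New det = 2 + 10 = 12

Answer: 12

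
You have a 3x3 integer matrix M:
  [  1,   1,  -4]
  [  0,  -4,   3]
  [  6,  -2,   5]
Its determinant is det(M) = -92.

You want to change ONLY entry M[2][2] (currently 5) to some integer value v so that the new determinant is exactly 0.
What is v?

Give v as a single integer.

det is linear in entry M[2][2]: det = old_det + (v - 5) * C_22
Cofactor C_22 = -4
Want det = 0: -92 + (v - 5) * -4 = 0
  (v - 5) = 92 / -4 = -23
  v = 5 + (-23) = -18

Answer: -18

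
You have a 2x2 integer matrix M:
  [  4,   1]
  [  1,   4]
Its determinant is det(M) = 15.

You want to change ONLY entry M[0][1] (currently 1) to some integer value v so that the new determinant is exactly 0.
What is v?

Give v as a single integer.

det is linear in entry M[0][1]: det = old_det + (v - 1) * C_01
Cofactor C_01 = -1
Want det = 0: 15 + (v - 1) * -1 = 0
  (v - 1) = -15 / -1 = 15
  v = 1 + (15) = 16

Answer: 16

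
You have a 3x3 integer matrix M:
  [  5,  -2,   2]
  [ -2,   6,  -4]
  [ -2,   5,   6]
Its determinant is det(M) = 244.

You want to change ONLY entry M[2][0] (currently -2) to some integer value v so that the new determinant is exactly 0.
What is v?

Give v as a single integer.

det is linear in entry M[2][0]: det = old_det + (v - -2) * C_20
Cofactor C_20 = -4
Want det = 0: 244 + (v - -2) * -4 = 0
  (v - -2) = -244 / -4 = 61
  v = -2 + (61) = 59

Answer: 59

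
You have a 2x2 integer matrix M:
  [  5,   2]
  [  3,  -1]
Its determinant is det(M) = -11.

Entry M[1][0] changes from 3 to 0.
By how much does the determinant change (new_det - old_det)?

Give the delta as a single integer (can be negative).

Answer: 6

Derivation:
Cofactor C_10 = -2
Entry delta = 0 - 3 = -3
Det delta = entry_delta * cofactor = -3 * -2 = 6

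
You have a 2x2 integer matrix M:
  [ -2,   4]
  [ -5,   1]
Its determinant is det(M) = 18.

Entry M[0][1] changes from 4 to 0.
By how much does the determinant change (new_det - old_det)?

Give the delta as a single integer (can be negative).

Cofactor C_01 = 5
Entry delta = 0 - 4 = -4
Det delta = entry_delta * cofactor = -4 * 5 = -20

Answer: -20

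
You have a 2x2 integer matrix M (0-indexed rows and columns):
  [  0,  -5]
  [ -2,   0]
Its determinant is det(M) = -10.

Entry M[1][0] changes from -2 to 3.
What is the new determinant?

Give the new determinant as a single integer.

det is linear in row 1: changing M[1][0] by delta changes det by delta * cofactor(1,0).
Cofactor C_10 = (-1)^(1+0) * minor(1,0) = 5
Entry delta = 3 - -2 = 5
Det delta = 5 * 5 = 25
New det = -10 + 25 = 15

Answer: 15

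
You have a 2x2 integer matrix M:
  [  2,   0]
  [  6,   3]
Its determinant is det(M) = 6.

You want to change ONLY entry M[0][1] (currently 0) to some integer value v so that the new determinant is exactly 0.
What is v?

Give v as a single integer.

det is linear in entry M[0][1]: det = old_det + (v - 0) * C_01
Cofactor C_01 = -6
Want det = 0: 6 + (v - 0) * -6 = 0
  (v - 0) = -6 / -6 = 1
  v = 0 + (1) = 1

Answer: 1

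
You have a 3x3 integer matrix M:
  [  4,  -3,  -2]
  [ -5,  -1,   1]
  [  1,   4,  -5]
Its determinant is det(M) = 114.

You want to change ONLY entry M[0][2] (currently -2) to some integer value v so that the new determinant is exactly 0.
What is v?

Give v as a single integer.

det is linear in entry M[0][2]: det = old_det + (v - -2) * C_02
Cofactor C_02 = -19
Want det = 0: 114 + (v - -2) * -19 = 0
  (v - -2) = -114 / -19 = 6
  v = -2 + (6) = 4

Answer: 4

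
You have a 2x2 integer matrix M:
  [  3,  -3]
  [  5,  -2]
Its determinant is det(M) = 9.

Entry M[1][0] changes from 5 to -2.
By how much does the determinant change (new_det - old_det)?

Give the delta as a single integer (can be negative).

Cofactor C_10 = 3
Entry delta = -2 - 5 = -7
Det delta = entry_delta * cofactor = -7 * 3 = -21

Answer: -21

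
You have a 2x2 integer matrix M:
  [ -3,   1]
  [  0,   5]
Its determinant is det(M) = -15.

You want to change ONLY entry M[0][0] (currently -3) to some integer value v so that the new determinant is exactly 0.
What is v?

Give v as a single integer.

det is linear in entry M[0][0]: det = old_det + (v - -3) * C_00
Cofactor C_00 = 5
Want det = 0: -15 + (v - -3) * 5 = 0
  (v - -3) = 15 / 5 = 3
  v = -3 + (3) = 0

Answer: 0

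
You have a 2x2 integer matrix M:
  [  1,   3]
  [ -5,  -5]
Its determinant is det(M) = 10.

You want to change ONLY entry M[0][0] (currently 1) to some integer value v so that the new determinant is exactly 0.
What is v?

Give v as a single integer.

det is linear in entry M[0][0]: det = old_det + (v - 1) * C_00
Cofactor C_00 = -5
Want det = 0: 10 + (v - 1) * -5 = 0
  (v - 1) = -10 / -5 = 2
  v = 1 + (2) = 3

Answer: 3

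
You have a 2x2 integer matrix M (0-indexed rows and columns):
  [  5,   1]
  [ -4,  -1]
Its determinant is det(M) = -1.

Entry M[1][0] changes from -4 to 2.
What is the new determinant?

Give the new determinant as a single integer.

Answer: -7

Derivation:
det is linear in row 1: changing M[1][0] by delta changes det by delta * cofactor(1,0).
Cofactor C_10 = (-1)^(1+0) * minor(1,0) = -1
Entry delta = 2 - -4 = 6
Det delta = 6 * -1 = -6
New det = -1 + -6 = -7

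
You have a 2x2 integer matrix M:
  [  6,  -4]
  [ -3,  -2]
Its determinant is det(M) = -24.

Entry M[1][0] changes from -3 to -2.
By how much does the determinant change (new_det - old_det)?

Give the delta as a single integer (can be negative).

Cofactor C_10 = 4
Entry delta = -2 - -3 = 1
Det delta = entry_delta * cofactor = 1 * 4 = 4

Answer: 4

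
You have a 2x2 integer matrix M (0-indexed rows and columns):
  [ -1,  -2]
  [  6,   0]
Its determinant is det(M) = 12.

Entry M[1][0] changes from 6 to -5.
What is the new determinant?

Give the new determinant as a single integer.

Answer: -10

Derivation:
det is linear in row 1: changing M[1][0] by delta changes det by delta * cofactor(1,0).
Cofactor C_10 = (-1)^(1+0) * minor(1,0) = 2
Entry delta = -5 - 6 = -11
Det delta = -11 * 2 = -22
New det = 12 + -22 = -10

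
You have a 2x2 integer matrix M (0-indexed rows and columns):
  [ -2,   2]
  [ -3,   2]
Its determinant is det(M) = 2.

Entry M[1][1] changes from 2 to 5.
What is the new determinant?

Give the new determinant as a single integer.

det is linear in row 1: changing M[1][1] by delta changes det by delta * cofactor(1,1).
Cofactor C_11 = (-1)^(1+1) * minor(1,1) = -2
Entry delta = 5 - 2 = 3
Det delta = 3 * -2 = -6
New det = 2 + -6 = -4

Answer: -4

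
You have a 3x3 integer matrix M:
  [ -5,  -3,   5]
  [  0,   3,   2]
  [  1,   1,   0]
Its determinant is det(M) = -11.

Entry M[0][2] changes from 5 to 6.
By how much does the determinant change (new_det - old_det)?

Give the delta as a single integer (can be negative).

Cofactor C_02 = -3
Entry delta = 6 - 5 = 1
Det delta = entry_delta * cofactor = 1 * -3 = -3

Answer: -3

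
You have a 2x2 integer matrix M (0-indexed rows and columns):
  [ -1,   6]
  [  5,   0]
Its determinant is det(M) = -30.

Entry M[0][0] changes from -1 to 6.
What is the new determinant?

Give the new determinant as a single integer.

Answer: -30

Derivation:
det is linear in row 0: changing M[0][0] by delta changes det by delta * cofactor(0,0).
Cofactor C_00 = (-1)^(0+0) * minor(0,0) = 0
Entry delta = 6 - -1 = 7
Det delta = 7 * 0 = 0
New det = -30 + 0 = -30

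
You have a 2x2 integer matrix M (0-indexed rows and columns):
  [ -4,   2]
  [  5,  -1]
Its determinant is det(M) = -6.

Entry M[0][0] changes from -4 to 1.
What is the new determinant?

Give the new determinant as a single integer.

det is linear in row 0: changing M[0][0] by delta changes det by delta * cofactor(0,0).
Cofactor C_00 = (-1)^(0+0) * minor(0,0) = -1
Entry delta = 1 - -4 = 5
Det delta = 5 * -1 = -5
New det = -6 + -5 = -11

Answer: -11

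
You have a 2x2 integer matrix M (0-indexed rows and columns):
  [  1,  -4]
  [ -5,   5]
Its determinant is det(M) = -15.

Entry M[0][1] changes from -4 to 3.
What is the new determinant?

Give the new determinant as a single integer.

Answer: 20

Derivation:
det is linear in row 0: changing M[0][1] by delta changes det by delta * cofactor(0,1).
Cofactor C_01 = (-1)^(0+1) * minor(0,1) = 5
Entry delta = 3 - -4 = 7
Det delta = 7 * 5 = 35
New det = -15 + 35 = 20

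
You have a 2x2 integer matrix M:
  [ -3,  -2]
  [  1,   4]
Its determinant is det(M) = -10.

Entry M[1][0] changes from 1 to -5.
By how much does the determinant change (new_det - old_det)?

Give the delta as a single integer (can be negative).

Cofactor C_10 = 2
Entry delta = -5 - 1 = -6
Det delta = entry_delta * cofactor = -6 * 2 = -12

Answer: -12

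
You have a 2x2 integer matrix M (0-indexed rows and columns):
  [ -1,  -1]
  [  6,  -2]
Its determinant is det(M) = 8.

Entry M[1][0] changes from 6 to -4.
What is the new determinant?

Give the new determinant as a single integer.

det is linear in row 1: changing M[1][0] by delta changes det by delta * cofactor(1,0).
Cofactor C_10 = (-1)^(1+0) * minor(1,0) = 1
Entry delta = -4 - 6 = -10
Det delta = -10 * 1 = -10
New det = 8 + -10 = -2

Answer: -2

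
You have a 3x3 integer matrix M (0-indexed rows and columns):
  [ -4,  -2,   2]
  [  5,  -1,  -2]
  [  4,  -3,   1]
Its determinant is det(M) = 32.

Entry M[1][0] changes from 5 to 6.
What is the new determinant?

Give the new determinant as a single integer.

det is linear in row 1: changing M[1][0] by delta changes det by delta * cofactor(1,0).
Cofactor C_10 = (-1)^(1+0) * minor(1,0) = -4
Entry delta = 6 - 5 = 1
Det delta = 1 * -4 = -4
New det = 32 + -4 = 28

Answer: 28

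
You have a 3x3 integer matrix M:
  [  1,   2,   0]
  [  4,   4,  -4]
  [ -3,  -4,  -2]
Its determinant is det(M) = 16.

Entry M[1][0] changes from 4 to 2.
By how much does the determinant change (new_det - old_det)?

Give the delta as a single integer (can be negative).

Cofactor C_10 = 4
Entry delta = 2 - 4 = -2
Det delta = entry_delta * cofactor = -2 * 4 = -8

Answer: -8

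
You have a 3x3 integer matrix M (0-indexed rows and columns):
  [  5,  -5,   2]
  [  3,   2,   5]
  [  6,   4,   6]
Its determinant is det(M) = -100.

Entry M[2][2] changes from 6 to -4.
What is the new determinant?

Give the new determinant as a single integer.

det is linear in row 2: changing M[2][2] by delta changes det by delta * cofactor(2,2).
Cofactor C_22 = (-1)^(2+2) * minor(2,2) = 25
Entry delta = -4 - 6 = -10
Det delta = -10 * 25 = -250
New det = -100 + -250 = -350

Answer: -350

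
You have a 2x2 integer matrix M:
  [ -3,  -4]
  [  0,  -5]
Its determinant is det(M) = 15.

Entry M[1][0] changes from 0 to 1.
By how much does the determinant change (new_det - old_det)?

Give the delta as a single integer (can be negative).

Cofactor C_10 = 4
Entry delta = 1 - 0 = 1
Det delta = entry_delta * cofactor = 1 * 4 = 4

Answer: 4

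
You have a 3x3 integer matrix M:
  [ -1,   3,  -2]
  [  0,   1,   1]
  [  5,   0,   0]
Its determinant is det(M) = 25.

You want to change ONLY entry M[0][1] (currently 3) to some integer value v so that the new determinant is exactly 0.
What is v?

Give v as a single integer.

Answer: -2

Derivation:
det is linear in entry M[0][1]: det = old_det + (v - 3) * C_01
Cofactor C_01 = 5
Want det = 0: 25 + (v - 3) * 5 = 0
  (v - 3) = -25 / 5 = -5
  v = 3 + (-5) = -2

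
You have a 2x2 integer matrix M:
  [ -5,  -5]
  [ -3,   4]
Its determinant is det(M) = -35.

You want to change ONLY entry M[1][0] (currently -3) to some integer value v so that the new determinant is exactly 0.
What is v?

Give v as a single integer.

det is linear in entry M[1][0]: det = old_det + (v - -3) * C_10
Cofactor C_10 = 5
Want det = 0: -35 + (v - -3) * 5 = 0
  (v - -3) = 35 / 5 = 7
  v = -3 + (7) = 4

Answer: 4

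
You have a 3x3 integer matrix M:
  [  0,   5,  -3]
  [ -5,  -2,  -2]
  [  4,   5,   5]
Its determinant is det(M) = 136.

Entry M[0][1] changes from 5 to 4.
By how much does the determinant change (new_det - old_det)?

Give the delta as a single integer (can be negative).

Answer: -17

Derivation:
Cofactor C_01 = 17
Entry delta = 4 - 5 = -1
Det delta = entry_delta * cofactor = -1 * 17 = -17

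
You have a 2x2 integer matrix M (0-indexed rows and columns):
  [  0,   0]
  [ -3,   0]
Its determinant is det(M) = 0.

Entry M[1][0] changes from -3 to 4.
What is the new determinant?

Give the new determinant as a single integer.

Answer: 0

Derivation:
det is linear in row 1: changing M[1][0] by delta changes det by delta * cofactor(1,0).
Cofactor C_10 = (-1)^(1+0) * minor(1,0) = 0
Entry delta = 4 - -3 = 7
Det delta = 7 * 0 = 0
New det = 0 + 0 = 0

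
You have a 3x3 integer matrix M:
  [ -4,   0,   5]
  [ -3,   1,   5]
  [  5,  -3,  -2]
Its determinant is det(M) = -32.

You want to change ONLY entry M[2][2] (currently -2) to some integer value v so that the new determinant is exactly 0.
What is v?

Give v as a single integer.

Answer: -10

Derivation:
det is linear in entry M[2][2]: det = old_det + (v - -2) * C_22
Cofactor C_22 = -4
Want det = 0: -32 + (v - -2) * -4 = 0
  (v - -2) = 32 / -4 = -8
  v = -2 + (-8) = -10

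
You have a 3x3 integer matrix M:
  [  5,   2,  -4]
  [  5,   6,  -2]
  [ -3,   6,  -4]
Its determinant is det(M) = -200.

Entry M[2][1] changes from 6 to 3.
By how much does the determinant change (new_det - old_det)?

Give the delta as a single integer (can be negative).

Cofactor C_21 = -10
Entry delta = 3 - 6 = -3
Det delta = entry_delta * cofactor = -3 * -10 = 30

Answer: 30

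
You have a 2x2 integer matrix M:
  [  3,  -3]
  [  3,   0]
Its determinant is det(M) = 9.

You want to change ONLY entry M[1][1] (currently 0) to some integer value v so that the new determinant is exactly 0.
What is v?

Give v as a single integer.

Answer: -3

Derivation:
det is linear in entry M[1][1]: det = old_det + (v - 0) * C_11
Cofactor C_11 = 3
Want det = 0: 9 + (v - 0) * 3 = 0
  (v - 0) = -9 / 3 = -3
  v = 0 + (-3) = -3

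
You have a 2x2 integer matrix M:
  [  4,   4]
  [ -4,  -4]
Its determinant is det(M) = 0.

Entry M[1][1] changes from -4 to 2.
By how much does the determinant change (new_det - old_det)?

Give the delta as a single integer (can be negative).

Answer: 24

Derivation:
Cofactor C_11 = 4
Entry delta = 2 - -4 = 6
Det delta = entry_delta * cofactor = 6 * 4 = 24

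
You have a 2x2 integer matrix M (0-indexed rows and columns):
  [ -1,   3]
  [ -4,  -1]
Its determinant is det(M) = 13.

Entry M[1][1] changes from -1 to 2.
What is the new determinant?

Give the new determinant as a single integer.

det is linear in row 1: changing M[1][1] by delta changes det by delta * cofactor(1,1).
Cofactor C_11 = (-1)^(1+1) * minor(1,1) = -1
Entry delta = 2 - -1 = 3
Det delta = 3 * -1 = -3
New det = 13 + -3 = 10

Answer: 10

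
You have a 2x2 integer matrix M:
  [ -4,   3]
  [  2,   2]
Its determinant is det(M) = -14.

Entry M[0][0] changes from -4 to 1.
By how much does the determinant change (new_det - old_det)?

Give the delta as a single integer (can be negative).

Cofactor C_00 = 2
Entry delta = 1 - -4 = 5
Det delta = entry_delta * cofactor = 5 * 2 = 10

Answer: 10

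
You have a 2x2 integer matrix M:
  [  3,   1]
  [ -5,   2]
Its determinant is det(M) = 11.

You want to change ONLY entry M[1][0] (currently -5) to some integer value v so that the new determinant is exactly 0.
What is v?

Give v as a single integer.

Answer: 6

Derivation:
det is linear in entry M[1][0]: det = old_det + (v - -5) * C_10
Cofactor C_10 = -1
Want det = 0: 11 + (v - -5) * -1 = 0
  (v - -5) = -11 / -1 = 11
  v = -5 + (11) = 6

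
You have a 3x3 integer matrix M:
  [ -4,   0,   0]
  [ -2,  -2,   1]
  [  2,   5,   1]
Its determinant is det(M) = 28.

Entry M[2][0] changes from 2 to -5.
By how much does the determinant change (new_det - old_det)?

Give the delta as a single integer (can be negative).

Cofactor C_20 = 0
Entry delta = -5 - 2 = -7
Det delta = entry_delta * cofactor = -7 * 0 = 0

Answer: 0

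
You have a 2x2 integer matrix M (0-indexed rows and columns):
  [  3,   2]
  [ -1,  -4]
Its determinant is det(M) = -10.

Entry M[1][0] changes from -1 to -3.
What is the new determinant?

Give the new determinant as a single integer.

det is linear in row 1: changing M[1][0] by delta changes det by delta * cofactor(1,0).
Cofactor C_10 = (-1)^(1+0) * minor(1,0) = -2
Entry delta = -3 - -1 = -2
Det delta = -2 * -2 = 4
New det = -10 + 4 = -6

Answer: -6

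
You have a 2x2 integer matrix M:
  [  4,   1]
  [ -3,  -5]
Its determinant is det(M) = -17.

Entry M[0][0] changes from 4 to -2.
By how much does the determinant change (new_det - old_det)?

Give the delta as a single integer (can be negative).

Cofactor C_00 = -5
Entry delta = -2 - 4 = -6
Det delta = entry_delta * cofactor = -6 * -5 = 30

Answer: 30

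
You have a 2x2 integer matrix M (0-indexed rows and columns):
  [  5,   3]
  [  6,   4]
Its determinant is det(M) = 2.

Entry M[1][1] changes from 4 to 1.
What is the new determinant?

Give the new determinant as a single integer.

det is linear in row 1: changing M[1][1] by delta changes det by delta * cofactor(1,1).
Cofactor C_11 = (-1)^(1+1) * minor(1,1) = 5
Entry delta = 1 - 4 = -3
Det delta = -3 * 5 = -15
New det = 2 + -15 = -13

Answer: -13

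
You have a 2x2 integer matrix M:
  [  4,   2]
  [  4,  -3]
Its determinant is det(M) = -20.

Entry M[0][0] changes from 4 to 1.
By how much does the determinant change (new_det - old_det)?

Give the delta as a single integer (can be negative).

Cofactor C_00 = -3
Entry delta = 1 - 4 = -3
Det delta = entry_delta * cofactor = -3 * -3 = 9

Answer: 9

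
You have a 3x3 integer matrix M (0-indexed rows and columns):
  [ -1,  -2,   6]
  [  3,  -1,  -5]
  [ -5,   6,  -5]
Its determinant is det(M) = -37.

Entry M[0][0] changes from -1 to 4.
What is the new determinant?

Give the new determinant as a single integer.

Answer: 138

Derivation:
det is linear in row 0: changing M[0][0] by delta changes det by delta * cofactor(0,0).
Cofactor C_00 = (-1)^(0+0) * minor(0,0) = 35
Entry delta = 4 - -1 = 5
Det delta = 5 * 35 = 175
New det = -37 + 175 = 138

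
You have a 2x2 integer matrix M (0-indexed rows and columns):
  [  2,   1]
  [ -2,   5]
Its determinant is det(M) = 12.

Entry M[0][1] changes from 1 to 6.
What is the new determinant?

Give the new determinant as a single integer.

det is linear in row 0: changing M[0][1] by delta changes det by delta * cofactor(0,1).
Cofactor C_01 = (-1)^(0+1) * minor(0,1) = 2
Entry delta = 6 - 1 = 5
Det delta = 5 * 2 = 10
New det = 12 + 10 = 22

Answer: 22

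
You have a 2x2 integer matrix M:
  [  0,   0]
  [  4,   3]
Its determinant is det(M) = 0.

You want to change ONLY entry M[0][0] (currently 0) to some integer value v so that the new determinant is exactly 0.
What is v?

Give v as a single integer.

Answer: 0

Derivation:
det is linear in entry M[0][0]: det = old_det + (v - 0) * C_00
Cofactor C_00 = 3
Want det = 0: 0 + (v - 0) * 3 = 0
  (v - 0) = 0 / 3 = 0
  v = 0 + (0) = 0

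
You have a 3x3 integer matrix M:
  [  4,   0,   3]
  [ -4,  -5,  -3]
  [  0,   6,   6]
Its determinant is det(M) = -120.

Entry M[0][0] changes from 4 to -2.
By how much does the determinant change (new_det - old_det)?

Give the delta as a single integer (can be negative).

Answer: 72

Derivation:
Cofactor C_00 = -12
Entry delta = -2 - 4 = -6
Det delta = entry_delta * cofactor = -6 * -12 = 72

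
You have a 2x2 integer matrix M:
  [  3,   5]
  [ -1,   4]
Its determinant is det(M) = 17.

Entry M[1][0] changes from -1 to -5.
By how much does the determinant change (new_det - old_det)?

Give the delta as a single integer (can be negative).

Answer: 20

Derivation:
Cofactor C_10 = -5
Entry delta = -5 - -1 = -4
Det delta = entry_delta * cofactor = -4 * -5 = 20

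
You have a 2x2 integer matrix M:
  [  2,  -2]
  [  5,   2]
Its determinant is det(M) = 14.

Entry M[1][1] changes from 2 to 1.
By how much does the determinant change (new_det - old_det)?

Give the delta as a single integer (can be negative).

Cofactor C_11 = 2
Entry delta = 1 - 2 = -1
Det delta = entry_delta * cofactor = -1 * 2 = -2

Answer: -2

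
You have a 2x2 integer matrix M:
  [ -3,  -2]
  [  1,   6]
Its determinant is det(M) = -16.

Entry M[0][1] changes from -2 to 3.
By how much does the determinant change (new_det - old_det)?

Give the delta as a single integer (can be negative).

Answer: -5

Derivation:
Cofactor C_01 = -1
Entry delta = 3 - -2 = 5
Det delta = entry_delta * cofactor = 5 * -1 = -5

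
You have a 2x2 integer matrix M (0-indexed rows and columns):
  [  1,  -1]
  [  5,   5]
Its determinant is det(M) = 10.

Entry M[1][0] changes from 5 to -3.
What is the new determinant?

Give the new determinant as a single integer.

det is linear in row 1: changing M[1][0] by delta changes det by delta * cofactor(1,0).
Cofactor C_10 = (-1)^(1+0) * minor(1,0) = 1
Entry delta = -3 - 5 = -8
Det delta = -8 * 1 = -8
New det = 10 + -8 = 2

Answer: 2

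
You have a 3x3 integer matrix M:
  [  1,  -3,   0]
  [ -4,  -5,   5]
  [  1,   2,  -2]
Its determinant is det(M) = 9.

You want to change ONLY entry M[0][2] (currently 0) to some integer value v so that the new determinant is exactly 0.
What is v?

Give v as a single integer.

Answer: 3

Derivation:
det is linear in entry M[0][2]: det = old_det + (v - 0) * C_02
Cofactor C_02 = -3
Want det = 0: 9 + (v - 0) * -3 = 0
  (v - 0) = -9 / -3 = 3
  v = 0 + (3) = 3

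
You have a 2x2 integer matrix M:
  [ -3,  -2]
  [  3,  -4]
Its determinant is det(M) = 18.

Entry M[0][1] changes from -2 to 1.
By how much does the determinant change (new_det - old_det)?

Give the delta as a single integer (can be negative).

Answer: -9

Derivation:
Cofactor C_01 = -3
Entry delta = 1 - -2 = 3
Det delta = entry_delta * cofactor = 3 * -3 = -9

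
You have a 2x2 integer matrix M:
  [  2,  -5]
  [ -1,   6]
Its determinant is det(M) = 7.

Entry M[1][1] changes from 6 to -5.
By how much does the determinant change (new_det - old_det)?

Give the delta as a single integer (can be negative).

Cofactor C_11 = 2
Entry delta = -5 - 6 = -11
Det delta = entry_delta * cofactor = -11 * 2 = -22

Answer: -22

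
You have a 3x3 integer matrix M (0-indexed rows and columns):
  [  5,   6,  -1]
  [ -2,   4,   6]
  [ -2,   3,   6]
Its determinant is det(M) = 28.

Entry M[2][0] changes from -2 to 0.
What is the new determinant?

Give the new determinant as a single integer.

det is linear in row 2: changing M[2][0] by delta changes det by delta * cofactor(2,0).
Cofactor C_20 = (-1)^(2+0) * minor(2,0) = 40
Entry delta = 0 - -2 = 2
Det delta = 2 * 40 = 80
New det = 28 + 80 = 108

Answer: 108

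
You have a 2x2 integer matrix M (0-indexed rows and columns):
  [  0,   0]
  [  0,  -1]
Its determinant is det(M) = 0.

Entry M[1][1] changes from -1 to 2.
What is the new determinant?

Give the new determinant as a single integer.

Answer: 0

Derivation:
det is linear in row 1: changing M[1][1] by delta changes det by delta * cofactor(1,1).
Cofactor C_11 = (-1)^(1+1) * minor(1,1) = 0
Entry delta = 2 - -1 = 3
Det delta = 3 * 0 = 0
New det = 0 + 0 = 0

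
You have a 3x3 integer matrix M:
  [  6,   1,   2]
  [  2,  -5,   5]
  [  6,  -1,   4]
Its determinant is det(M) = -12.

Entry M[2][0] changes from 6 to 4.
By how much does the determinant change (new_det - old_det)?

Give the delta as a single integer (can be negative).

Cofactor C_20 = 15
Entry delta = 4 - 6 = -2
Det delta = entry_delta * cofactor = -2 * 15 = -30

Answer: -30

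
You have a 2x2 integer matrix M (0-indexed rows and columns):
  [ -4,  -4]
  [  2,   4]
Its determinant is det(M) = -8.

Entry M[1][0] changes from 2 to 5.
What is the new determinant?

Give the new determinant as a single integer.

Answer: 4

Derivation:
det is linear in row 1: changing M[1][0] by delta changes det by delta * cofactor(1,0).
Cofactor C_10 = (-1)^(1+0) * minor(1,0) = 4
Entry delta = 5 - 2 = 3
Det delta = 3 * 4 = 12
New det = -8 + 12 = 4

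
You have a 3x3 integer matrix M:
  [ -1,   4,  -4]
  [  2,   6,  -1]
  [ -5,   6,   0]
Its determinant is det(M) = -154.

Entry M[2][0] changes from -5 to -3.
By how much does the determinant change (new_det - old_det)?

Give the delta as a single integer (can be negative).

Answer: 40

Derivation:
Cofactor C_20 = 20
Entry delta = -3 - -5 = 2
Det delta = entry_delta * cofactor = 2 * 20 = 40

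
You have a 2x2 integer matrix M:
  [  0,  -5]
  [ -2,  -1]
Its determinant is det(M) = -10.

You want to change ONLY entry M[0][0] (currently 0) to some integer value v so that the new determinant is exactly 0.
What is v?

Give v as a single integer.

det is linear in entry M[0][0]: det = old_det + (v - 0) * C_00
Cofactor C_00 = -1
Want det = 0: -10 + (v - 0) * -1 = 0
  (v - 0) = 10 / -1 = -10
  v = 0 + (-10) = -10

Answer: -10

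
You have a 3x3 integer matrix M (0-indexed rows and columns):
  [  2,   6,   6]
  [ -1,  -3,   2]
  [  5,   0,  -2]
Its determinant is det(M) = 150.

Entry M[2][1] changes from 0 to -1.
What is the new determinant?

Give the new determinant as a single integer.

Answer: 160

Derivation:
det is linear in row 2: changing M[2][1] by delta changes det by delta * cofactor(2,1).
Cofactor C_21 = (-1)^(2+1) * minor(2,1) = -10
Entry delta = -1 - 0 = -1
Det delta = -1 * -10 = 10
New det = 150 + 10 = 160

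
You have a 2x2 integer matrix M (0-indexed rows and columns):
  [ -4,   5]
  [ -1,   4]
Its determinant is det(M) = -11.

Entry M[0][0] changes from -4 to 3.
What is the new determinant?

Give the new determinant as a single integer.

Answer: 17

Derivation:
det is linear in row 0: changing M[0][0] by delta changes det by delta * cofactor(0,0).
Cofactor C_00 = (-1)^(0+0) * minor(0,0) = 4
Entry delta = 3 - -4 = 7
Det delta = 7 * 4 = 28
New det = -11 + 28 = 17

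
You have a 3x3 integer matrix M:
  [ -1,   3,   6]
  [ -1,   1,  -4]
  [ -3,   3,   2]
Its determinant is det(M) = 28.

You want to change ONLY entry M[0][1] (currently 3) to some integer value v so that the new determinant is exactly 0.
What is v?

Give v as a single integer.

det is linear in entry M[0][1]: det = old_det + (v - 3) * C_01
Cofactor C_01 = 14
Want det = 0: 28 + (v - 3) * 14 = 0
  (v - 3) = -28 / 14 = -2
  v = 3 + (-2) = 1

Answer: 1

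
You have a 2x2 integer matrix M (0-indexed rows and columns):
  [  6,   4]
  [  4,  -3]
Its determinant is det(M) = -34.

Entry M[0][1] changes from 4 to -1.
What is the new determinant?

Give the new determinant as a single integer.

Answer: -14

Derivation:
det is linear in row 0: changing M[0][1] by delta changes det by delta * cofactor(0,1).
Cofactor C_01 = (-1)^(0+1) * minor(0,1) = -4
Entry delta = -1 - 4 = -5
Det delta = -5 * -4 = 20
New det = -34 + 20 = -14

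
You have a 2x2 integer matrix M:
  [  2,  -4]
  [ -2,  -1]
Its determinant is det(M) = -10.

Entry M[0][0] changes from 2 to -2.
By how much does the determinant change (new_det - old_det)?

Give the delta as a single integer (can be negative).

Cofactor C_00 = -1
Entry delta = -2 - 2 = -4
Det delta = entry_delta * cofactor = -4 * -1 = 4

Answer: 4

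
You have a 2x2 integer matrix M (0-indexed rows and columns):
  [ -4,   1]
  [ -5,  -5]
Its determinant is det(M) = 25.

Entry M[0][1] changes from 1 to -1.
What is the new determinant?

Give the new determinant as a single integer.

Answer: 15

Derivation:
det is linear in row 0: changing M[0][1] by delta changes det by delta * cofactor(0,1).
Cofactor C_01 = (-1)^(0+1) * minor(0,1) = 5
Entry delta = -1 - 1 = -2
Det delta = -2 * 5 = -10
New det = 25 + -10 = 15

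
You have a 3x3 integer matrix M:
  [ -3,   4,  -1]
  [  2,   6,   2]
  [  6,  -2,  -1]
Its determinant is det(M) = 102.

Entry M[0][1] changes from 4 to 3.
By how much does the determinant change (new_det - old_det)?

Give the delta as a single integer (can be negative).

Cofactor C_01 = 14
Entry delta = 3 - 4 = -1
Det delta = entry_delta * cofactor = -1 * 14 = -14

Answer: -14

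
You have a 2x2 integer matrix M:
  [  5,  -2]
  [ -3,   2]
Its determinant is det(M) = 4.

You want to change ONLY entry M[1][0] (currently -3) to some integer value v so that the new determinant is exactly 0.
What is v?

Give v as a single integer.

Answer: -5

Derivation:
det is linear in entry M[1][0]: det = old_det + (v - -3) * C_10
Cofactor C_10 = 2
Want det = 0: 4 + (v - -3) * 2 = 0
  (v - -3) = -4 / 2 = -2
  v = -3 + (-2) = -5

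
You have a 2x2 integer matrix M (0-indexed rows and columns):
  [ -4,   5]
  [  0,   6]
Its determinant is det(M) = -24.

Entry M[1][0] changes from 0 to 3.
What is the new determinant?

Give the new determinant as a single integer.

Answer: -39

Derivation:
det is linear in row 1: changing M[1][0] by delta changes det by delta * cofactor(1,0).
Cofactor C_10 = (-1)^(1+0) * minor(1,0) = -5
Entry delta = 3 - 0 = 3
Det delta = 3 * -5 = -15
New det = -24 + -15 = -39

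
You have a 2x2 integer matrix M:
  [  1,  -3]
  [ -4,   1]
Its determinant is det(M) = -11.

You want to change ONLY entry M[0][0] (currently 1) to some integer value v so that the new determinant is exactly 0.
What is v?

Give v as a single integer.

Answer: 12

Derivation:
det is linear in entry M[0][0]: det = old_det + (v - 1) * C_00
Cofactor C_00 = 1
Want det = 0: -11 + (v - 1) * 1 = 0
  (v - 1) = 11 / 1 = 11
  v = 1 + (11) = 12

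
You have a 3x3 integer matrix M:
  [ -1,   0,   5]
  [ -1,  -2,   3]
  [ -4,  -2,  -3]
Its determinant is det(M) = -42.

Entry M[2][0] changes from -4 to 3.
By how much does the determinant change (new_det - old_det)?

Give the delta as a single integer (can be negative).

Cofactor C_20 = 10
Entry delta = 3 - -4 = 7
Det delta = entry_delta * cofactor = 7 * 10 = 70

Answer: 70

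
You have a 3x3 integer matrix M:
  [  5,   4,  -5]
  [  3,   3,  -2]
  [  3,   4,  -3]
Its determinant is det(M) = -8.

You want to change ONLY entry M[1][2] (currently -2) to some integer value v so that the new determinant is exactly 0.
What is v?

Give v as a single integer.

Answer: -3

Derivation:
det is linear in entry M[1][2]: det = old_det + (v - -2) * C_12
Cofactor C_12 = -8
Want det = 0: -8 + (v - -2) * -8 = 0
  (v - -2) = 8 / -8 = -1
  v = -2 + (-1) = -3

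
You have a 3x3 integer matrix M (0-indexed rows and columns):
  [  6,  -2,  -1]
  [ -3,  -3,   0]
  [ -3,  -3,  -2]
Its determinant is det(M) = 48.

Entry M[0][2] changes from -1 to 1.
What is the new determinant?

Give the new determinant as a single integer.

Answer: 48

Derivation:
det is linear in row 0: changing M[0][2] by delta changes det by delta * cofactor(0,2).
Cofactor C_02 = (-1)^(0+2) * minor(0,2) = 0
Entry delta = 1 - -1 = 2
Det delta = 2 * 0 = 0
New det = 48 + 0 = 48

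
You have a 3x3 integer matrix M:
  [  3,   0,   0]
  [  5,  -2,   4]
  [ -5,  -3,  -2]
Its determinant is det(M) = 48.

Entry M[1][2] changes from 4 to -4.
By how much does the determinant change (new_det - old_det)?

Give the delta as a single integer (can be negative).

Cofactor C_12 = 9
Entry delta = -4 - 4 = -8
Det delta = entry_delta * cofactor = -8 * 9 = -72

Answer: -72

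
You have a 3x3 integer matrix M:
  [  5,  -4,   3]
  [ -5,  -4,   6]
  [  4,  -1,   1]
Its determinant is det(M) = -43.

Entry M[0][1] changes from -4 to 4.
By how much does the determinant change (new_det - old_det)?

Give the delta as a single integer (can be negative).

Cofactor C_01 = 29
Entry delta = 4 - -4 = 8
Det delta = entry_delta * cofactor = 8 * 29 = 232

Answer: 232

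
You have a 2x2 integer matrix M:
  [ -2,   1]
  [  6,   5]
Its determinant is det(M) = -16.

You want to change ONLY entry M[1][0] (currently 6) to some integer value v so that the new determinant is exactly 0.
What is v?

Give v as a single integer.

det is linear in entry M[1][0]: det = old_det + (v - 6) * C_10
Cofactor C_10 = -1
Want det = 0: -16 + (v - 6) * -1 = 0
  (v - 6) = 16 / -1 = -16
  v = 6 + (-16) = -10

Answer: -10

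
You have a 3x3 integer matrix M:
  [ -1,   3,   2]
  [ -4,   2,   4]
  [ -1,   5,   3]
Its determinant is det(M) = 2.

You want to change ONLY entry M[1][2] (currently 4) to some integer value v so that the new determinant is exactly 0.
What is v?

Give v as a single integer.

det is linear in entry M[1][2]: det = old_det + (v - 4) * C_12
Cofactor C_12 = 2
Want det = 0: 2 + (v - 4) * 2 = 0
  (v - 4) = -2 / 2 = -1
  v = 4 + (-1) = 3

Answer: 3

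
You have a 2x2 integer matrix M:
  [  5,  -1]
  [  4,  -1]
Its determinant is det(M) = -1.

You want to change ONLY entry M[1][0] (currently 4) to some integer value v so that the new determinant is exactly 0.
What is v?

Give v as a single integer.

Answer: 5

Derivation:
det is linear in entry M[1][0]: det = old_det + (v - 4) * C_10
Cofactor C_10 = 1
Want det = 0: -1 + (v - 4) * 1 = 0
  (v - 4) = 1 / 1 = 1
  v = 4 + (1) = 5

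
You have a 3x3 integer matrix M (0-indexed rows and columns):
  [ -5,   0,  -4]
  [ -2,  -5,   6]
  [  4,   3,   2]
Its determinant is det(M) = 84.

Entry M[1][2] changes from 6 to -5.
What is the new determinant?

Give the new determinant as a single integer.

Answer: -81

Derivation:
det is linear in row 1: changing M[1][2] by delta changes det by delta * cofactor(1,2).
Cofactor C_12 = (-1)^(1+2) * minor(1,2) = 15
Entry delta = -5 - 6 = -11
Det delta = -11 * 15 = -165
New det = 84 + -165 = -81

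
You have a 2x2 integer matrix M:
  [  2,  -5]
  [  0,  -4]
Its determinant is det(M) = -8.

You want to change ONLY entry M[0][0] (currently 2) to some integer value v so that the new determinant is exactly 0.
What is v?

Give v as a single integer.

Answer: 0

Derivation:
det is linear in entry M[0][0]: det = old_det + (v - 2) * C_00
Cofactor C_00 = -4
Want det = 0: -8 + (v - 2) * -4 = 0
  (v - 2) = 8 / -4 = -2
  v = 2 + (-2) = 0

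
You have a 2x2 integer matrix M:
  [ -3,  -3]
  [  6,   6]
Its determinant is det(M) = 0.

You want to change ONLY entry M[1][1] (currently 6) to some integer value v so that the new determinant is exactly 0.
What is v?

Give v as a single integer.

det is linear in entry M[1][1]: det = old_det + (v - 6) * C_11
Cofactor C_11 = -3
Want det = 0: 0 + (v - 6) * -3 = 0
  (v - 6) = 0 / -3 = 0
  v = 6 + (0) = 6

Answer: 6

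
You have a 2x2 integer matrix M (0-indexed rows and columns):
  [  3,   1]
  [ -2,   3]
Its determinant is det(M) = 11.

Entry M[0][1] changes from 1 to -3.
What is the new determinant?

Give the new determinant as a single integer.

Answer: 3

Derivation:
det is linear in row 0: changing M[0][1] by delta changes det by delta * cofactor(0,1).
Cofactor C_01 = (-1)^(0+1) * minor(0,1) = 2
Entry delta = -3 - 1 = -4
Det delta = -4 * 2 = -8
New det = 11 + -8 = 3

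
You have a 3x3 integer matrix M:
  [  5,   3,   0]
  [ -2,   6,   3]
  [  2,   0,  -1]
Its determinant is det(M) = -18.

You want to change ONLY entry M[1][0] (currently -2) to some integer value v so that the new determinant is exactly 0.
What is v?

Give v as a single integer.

det is linear in entry M[1][0]: det = old_det + (v - -2) * C_10
Cofactor C_10 = 3
Want det = 0: -18 + (v - -2) * 3 = 0
  (v - -2) = 18 / 3 = 6
  v = -2 + (6) = 4

Answer: 4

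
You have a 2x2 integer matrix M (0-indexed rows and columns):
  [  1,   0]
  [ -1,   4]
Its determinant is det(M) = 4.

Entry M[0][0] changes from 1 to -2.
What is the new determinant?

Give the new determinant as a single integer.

det is linear in row 0: changing M[0][0] by delta changes det by delta * cofactor(0,0).
Cofactor C_00 = (-1)^(0+0) * minor(0,0) = 4
Entry delta = -2 - 1 = -3
Det delta = -3 * 4 = -12
New det = 4 + -12 = -8

Answer: -8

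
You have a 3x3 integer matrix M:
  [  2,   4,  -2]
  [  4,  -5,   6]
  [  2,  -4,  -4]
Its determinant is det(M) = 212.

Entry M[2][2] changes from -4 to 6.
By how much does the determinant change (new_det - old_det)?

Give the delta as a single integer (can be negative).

Cofactor C_22 = -26
Entry delta = 6 - -4 = 10
Det delta = entry_delta * cofactor = 10 * -26 = -260

Answer: -260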